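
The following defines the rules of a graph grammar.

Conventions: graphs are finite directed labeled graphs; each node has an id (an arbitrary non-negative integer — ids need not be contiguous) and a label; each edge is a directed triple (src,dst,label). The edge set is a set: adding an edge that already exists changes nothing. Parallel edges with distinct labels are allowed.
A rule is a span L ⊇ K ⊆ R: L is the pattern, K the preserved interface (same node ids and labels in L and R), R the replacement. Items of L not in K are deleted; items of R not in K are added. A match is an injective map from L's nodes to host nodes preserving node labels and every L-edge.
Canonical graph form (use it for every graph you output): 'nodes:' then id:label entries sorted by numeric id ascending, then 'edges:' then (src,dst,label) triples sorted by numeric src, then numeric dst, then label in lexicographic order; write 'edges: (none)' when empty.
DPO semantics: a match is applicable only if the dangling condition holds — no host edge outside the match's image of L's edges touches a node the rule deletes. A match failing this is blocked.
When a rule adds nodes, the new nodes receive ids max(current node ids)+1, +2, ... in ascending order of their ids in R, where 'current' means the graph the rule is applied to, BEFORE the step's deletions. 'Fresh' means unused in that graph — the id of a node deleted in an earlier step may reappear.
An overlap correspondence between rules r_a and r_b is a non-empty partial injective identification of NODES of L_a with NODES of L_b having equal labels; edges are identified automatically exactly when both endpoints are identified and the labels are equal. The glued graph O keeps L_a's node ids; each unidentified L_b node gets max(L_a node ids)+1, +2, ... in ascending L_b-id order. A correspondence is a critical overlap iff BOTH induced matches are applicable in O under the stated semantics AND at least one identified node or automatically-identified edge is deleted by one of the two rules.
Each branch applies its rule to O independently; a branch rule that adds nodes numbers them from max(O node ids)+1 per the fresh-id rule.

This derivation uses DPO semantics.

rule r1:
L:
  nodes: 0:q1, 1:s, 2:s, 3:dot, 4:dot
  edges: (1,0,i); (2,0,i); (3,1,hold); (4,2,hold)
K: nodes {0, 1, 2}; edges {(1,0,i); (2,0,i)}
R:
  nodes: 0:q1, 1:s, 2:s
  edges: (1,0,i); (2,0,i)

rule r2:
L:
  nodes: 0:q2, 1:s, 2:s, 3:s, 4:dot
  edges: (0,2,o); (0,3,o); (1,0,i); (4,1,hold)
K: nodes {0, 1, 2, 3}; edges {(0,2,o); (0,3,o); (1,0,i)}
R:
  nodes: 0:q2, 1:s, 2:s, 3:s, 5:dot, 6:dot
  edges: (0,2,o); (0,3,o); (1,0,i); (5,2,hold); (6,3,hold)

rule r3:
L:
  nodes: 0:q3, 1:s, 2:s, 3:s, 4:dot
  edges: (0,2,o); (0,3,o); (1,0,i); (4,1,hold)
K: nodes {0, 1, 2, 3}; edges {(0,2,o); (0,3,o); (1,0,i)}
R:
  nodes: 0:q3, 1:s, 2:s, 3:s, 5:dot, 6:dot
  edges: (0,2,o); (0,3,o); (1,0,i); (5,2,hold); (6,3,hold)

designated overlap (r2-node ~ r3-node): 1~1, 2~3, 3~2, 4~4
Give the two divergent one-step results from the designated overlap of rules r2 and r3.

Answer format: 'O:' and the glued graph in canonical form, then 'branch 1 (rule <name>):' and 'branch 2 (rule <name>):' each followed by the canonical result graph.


O:
nodes: 0:q2, 1:s, 2:s, 3:s, 4:dot, 5:q3
edges: (0,2,o); (0,3,o); (1,0,i); (1,5,i); (4,1,hold); (5,2,o); (5,3,o)
branch 1 (rule r2):
nodes: 0:q2, 1:s, 2:s, 3:s, 5:q3, 6:dot, 7:dot
edges: (0,2,o); (0,3,o); (1,0,i); (1,5,i); (5,2,o); (5,3,o); (6,2,hold); (7,3,hold)
branch 2 (rule r3):
nodes: 0:q2, 1:s, 2:s, 3:s, 5:q3, 6:dot, 7:dot
edges: (0,2,o); (0,3,o); (1,0,i); (1,5,i); (5,2,o); (5,3,o); (6,3,hold); (7,2,hold)


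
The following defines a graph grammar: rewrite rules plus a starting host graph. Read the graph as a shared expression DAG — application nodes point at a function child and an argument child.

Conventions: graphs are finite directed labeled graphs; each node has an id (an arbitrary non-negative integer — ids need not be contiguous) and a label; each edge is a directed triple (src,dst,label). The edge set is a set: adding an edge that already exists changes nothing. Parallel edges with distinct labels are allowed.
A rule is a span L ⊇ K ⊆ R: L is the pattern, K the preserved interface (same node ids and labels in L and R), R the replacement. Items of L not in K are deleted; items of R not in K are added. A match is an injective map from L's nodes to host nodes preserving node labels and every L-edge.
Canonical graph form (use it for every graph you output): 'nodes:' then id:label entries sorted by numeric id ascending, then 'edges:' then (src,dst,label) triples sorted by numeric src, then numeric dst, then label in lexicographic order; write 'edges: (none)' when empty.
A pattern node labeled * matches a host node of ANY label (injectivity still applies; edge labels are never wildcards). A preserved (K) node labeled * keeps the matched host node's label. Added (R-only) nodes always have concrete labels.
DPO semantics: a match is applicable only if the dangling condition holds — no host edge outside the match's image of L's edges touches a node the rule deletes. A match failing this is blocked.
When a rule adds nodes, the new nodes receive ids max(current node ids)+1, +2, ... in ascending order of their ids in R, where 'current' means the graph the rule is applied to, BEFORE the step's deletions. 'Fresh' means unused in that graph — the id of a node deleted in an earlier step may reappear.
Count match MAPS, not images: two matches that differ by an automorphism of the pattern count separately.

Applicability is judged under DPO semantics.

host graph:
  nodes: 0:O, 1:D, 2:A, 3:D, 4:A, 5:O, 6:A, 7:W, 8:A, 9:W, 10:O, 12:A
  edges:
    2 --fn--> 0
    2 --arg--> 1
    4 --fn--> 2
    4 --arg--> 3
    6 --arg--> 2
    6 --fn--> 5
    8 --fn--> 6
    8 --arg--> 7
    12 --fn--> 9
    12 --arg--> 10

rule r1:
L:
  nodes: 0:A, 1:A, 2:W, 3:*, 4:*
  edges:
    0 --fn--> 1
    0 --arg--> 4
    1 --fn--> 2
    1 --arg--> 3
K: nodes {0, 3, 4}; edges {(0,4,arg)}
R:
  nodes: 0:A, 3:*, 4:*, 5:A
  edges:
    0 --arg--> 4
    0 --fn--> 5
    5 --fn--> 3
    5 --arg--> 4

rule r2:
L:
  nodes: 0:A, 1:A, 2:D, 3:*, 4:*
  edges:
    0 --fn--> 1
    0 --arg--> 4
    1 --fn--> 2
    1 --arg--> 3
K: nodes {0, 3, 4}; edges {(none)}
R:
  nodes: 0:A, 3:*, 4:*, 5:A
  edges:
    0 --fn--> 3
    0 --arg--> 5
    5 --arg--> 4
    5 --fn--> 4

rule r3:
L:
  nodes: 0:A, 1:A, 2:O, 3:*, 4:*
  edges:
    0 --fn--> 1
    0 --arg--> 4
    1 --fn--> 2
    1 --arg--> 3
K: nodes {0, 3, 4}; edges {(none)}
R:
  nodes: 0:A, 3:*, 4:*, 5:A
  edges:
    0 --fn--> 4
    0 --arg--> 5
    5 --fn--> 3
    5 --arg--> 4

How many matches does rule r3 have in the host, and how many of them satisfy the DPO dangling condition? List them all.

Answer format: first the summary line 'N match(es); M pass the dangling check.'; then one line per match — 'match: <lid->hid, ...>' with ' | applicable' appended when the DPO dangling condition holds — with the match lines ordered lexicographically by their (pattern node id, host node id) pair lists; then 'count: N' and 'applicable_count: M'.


2 match(es); 1 pass the dangling check.
match: 0->4, 1->2, 2->0, 3->1, 4->3
match: 0->8, 1->6, 2->5, 3->2, 4->7 | applicable
count: 2
applicable_count: 1


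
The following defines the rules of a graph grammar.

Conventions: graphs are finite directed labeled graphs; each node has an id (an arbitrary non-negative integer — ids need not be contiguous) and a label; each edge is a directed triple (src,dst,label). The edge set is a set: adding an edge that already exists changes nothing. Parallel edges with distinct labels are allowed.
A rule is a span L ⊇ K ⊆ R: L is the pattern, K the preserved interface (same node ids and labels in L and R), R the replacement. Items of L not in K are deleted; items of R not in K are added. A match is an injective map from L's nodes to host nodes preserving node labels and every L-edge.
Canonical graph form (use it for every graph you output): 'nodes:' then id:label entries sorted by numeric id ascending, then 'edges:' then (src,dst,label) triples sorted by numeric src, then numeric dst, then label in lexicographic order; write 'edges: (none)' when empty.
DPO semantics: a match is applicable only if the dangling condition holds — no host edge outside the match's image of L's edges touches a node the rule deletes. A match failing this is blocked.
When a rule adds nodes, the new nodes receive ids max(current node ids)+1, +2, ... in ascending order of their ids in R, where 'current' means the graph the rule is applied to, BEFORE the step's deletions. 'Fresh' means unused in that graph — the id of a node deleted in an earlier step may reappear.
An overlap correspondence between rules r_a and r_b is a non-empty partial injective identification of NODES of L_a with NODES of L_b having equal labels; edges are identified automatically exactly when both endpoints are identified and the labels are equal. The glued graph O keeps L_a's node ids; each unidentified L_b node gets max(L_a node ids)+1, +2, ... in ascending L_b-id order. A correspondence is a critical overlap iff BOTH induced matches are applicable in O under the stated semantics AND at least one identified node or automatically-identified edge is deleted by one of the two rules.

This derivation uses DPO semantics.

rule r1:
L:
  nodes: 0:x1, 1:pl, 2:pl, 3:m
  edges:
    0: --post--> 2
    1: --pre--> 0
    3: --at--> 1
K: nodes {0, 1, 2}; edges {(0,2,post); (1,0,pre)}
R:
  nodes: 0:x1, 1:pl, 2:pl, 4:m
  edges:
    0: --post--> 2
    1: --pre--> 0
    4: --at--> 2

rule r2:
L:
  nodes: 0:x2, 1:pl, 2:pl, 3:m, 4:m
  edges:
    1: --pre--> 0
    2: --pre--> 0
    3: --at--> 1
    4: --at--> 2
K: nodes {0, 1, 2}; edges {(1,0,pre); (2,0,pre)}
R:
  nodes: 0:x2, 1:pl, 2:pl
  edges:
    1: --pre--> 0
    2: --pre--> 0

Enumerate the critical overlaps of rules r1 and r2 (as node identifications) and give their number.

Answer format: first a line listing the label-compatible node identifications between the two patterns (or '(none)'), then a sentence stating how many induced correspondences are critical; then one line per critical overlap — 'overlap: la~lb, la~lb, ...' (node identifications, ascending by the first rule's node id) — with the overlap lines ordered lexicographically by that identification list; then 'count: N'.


label-compatible node identifications between L(r1) and L(r2): 1~1, 1~2, 2~1, 2~2, 3~3, 3~4
4 of the induced correspondences are critical overlaps of r1 and r2.
overlap: 1~1, 2~2, 3~3
overlap: 1~1, 3~3
overlap: 1~2, 2~1, 3~4
overlap: 1~2, 3~4
count: 4


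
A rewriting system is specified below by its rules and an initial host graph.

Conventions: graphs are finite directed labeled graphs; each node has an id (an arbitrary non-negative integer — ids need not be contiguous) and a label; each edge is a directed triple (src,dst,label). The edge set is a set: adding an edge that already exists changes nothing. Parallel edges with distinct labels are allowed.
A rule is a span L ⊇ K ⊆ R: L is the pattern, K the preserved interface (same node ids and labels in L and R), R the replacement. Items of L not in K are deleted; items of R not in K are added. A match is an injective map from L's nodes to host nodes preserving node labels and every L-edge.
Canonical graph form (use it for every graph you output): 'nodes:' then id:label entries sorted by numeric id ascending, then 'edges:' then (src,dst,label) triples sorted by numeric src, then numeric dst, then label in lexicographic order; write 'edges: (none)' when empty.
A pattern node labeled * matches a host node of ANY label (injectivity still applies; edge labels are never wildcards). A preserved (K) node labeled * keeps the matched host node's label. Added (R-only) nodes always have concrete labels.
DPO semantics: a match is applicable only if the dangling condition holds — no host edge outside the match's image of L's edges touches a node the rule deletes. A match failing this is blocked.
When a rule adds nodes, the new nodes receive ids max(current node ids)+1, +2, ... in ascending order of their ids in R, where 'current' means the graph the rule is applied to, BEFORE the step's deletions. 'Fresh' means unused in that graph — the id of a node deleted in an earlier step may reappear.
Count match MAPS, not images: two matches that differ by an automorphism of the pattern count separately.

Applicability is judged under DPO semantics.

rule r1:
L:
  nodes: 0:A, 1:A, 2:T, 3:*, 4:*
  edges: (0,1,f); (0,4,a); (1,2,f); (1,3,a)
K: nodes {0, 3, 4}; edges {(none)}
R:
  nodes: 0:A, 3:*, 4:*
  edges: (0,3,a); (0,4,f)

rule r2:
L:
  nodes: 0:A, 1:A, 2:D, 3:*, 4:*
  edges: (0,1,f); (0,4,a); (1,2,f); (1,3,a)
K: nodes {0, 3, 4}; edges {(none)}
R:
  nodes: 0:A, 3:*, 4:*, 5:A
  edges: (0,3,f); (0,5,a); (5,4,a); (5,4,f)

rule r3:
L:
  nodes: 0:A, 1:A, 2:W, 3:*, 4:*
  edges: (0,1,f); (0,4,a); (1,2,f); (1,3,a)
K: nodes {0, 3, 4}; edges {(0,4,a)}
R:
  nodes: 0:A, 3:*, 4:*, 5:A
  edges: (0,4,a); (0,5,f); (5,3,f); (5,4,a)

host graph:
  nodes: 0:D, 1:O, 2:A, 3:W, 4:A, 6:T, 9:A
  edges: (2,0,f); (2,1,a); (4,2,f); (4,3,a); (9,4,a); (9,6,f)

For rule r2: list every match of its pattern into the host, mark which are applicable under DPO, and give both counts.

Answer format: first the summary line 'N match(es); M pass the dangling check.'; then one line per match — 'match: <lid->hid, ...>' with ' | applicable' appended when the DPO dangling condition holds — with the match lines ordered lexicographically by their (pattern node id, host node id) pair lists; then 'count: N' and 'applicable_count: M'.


1 match(es); 1 pass the dangling check.
match: 0->4, 1->2, 2->0, 3->1, 4->3 | applicable
count: 1
applicable_count: 1


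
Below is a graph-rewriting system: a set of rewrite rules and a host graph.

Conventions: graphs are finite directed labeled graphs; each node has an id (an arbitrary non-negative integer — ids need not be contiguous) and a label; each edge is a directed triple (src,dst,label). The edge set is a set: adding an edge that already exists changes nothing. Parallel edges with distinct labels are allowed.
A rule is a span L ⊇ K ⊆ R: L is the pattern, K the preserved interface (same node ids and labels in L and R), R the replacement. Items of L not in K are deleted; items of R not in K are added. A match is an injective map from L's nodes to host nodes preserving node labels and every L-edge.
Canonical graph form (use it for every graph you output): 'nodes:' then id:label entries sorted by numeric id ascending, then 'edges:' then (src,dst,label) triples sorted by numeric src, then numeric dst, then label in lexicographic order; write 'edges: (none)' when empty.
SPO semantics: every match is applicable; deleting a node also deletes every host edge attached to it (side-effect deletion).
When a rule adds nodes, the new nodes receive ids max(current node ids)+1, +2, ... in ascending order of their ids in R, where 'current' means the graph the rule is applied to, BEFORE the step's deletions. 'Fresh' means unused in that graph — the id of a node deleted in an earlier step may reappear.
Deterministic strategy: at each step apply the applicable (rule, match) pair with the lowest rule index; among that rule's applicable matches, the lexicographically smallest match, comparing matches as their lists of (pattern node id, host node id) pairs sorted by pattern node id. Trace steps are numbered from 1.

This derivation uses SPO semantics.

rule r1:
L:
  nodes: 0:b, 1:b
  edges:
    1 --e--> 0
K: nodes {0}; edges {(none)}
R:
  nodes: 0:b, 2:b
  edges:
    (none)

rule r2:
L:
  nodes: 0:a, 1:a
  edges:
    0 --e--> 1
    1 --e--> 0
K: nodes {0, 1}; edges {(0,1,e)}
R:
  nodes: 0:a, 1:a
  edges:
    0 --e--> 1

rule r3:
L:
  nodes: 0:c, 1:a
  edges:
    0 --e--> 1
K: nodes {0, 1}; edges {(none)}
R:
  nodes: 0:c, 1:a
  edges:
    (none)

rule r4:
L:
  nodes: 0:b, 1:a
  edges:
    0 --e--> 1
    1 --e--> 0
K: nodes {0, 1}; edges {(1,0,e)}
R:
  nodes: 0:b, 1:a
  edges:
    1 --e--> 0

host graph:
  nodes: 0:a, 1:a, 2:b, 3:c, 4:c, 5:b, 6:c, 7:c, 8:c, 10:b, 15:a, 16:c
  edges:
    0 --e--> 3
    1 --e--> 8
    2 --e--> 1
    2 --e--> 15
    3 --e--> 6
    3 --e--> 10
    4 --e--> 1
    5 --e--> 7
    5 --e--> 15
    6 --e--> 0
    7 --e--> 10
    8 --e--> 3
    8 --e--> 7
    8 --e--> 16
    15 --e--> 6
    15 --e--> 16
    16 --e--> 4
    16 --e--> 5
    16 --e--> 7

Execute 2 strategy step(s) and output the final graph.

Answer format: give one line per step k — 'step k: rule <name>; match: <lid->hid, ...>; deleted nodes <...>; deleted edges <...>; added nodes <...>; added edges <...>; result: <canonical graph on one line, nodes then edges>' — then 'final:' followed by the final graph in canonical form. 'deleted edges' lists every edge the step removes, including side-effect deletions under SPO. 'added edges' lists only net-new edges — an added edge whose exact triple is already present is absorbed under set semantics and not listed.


step 1: rule r3; match: 0->4, 1->1; deleted nodes (none); deleted edges (4,1,e); added nodes (none); added edges (none); result: nodes: 0:a, 1:a, 2:b, 3:c, 4:c, 5:b, 6:c, 7:c, 8:c, 10:b, 15:a, 16:c edges: (0,3,e); (1,8,e); (2,1,e); (2,15,e); (3,6,e); (3,10,e); (5,7,e); (5,15,e); (6,0,e); (7,10,e); (8,3,e); (8,7,e); (8,16,e); (15,6,e); (15,16,e); (16,4,e); (16,5,e); (16,7,e)
step 2: rule r3; match: 0->6, 1->0; deleted nodes (none); deleted edges (6,0,e); added nodes (none); added edges (none); result: nodes: 0:a, 1:a, 2:b, 3:c, 4:c, 5:b, 6:c, 7:c, 8:c, 10:b, 15:a, 16:c edges: (0,3,e); (1,8,e); (2,1,e); (2,15,e); (3,6,e); (3,10,e); (5,7,e); (5,15,e); (7,10,e); (8,3,e); (8,7,e); (8,16,e); (15,6,e); (15,16,e); (16,4,e); (16,5,e); (16,7,e)
final:
nodes: 0:a, 1:a, 2:b, 3:c, 4:c, 5:b, 6:c, 7:c, 8:c, 10:b, 15:a, 16:c
edges: (0,3,e); (1,8,e); (2,1,e); (2,15,e); (3,6,e); (3,10,e); (5,7,e); (5,15,e); (7,10,e); (8,3,e); (8,7,e); (8,16,e); (15,6,e); (15,16,e); (16,4,e); (16,5,e); (16,7,e)


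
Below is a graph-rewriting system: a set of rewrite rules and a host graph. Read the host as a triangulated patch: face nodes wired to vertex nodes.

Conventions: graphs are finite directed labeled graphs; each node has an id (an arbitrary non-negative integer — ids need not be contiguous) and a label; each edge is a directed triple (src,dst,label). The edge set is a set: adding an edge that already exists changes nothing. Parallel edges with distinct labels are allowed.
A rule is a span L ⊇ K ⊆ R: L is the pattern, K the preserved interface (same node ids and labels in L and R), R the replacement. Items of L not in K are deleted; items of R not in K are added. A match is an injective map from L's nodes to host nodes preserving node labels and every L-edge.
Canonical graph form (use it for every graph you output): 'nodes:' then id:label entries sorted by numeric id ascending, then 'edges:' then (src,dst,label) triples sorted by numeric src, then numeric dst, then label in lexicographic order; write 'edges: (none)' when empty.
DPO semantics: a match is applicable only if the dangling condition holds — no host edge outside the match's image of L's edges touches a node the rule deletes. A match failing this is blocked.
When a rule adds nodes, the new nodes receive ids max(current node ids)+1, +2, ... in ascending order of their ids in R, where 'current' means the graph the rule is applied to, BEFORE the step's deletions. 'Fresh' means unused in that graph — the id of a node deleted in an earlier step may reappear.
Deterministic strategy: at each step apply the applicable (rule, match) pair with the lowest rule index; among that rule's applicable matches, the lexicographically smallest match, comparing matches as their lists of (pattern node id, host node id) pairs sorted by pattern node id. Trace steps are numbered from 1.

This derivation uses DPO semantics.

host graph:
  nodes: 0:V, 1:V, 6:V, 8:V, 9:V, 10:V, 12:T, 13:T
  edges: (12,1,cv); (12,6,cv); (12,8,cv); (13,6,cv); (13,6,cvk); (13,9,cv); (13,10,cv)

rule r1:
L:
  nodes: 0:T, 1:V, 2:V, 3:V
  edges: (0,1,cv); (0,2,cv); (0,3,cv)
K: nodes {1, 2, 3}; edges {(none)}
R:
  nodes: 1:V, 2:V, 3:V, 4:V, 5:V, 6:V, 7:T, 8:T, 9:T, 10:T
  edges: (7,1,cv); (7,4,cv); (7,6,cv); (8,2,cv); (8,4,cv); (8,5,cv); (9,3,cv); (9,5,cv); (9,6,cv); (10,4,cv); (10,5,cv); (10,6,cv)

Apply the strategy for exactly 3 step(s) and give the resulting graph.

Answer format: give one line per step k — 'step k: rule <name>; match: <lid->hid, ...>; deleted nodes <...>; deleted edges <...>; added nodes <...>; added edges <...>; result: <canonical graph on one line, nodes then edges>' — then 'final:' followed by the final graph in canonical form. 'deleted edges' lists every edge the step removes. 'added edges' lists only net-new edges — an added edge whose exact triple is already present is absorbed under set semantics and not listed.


step 1: rule r1; match: 0->12, 1->1, 2->6, 3->8; deleted nodes 12; deleted edges (12,1,cv); (12,6,cv); (12,8,cv); added nodes 14, 15, 16, 17, 18, 19, 20; added edges (17,1,cv); (17,14,cv); (17,16,cv); (18,6,cv); (18,14,cv); (18,15,cv); (19,8,cv); (19,15,cv); (19,16,cv); (20,14,cv); (20,15,cv); (20,16,cv); result: nodes: 0:V, 1:V, 6:V, 8:V, 9:V, 10:V, 13:T, 14:V, 15:V, 16:V, 17:T, 18:T, 19:T, 20:T edges: (13,6,cv); (13,6,cvk); (13,9,cv); (13,10,cv); (17,1,cv); (17,14,cv); (17,16,cv); (18,6,cv); (18,14,cv); (18,15,cv); (19,8,cv); (19,15,cv); (19,16,cv); (20,14,cv); (20,15,cv); (20,16,cv)
step 2: rule r1; match: 0->17, 1->1, 2->14, 3->16; deleted nodes 17; deleted edges (17,1,cv); (17,14,cv); (17,16,cv); added nodes 21, 22, 23, 24, 25, 26, 27; added edges (24,1,cv); (24,21,cv); (24,23,cv); (25,14,cv); (25,21,cv); (25,22,cv); (26,16,cv); (26,22,cv); (26,23,cv); (27,21,cv); (27,22,cv); (27,23,cv); result: nodes: 0:V, 1:V, 6:V, 8:V, 9:V, 10:V, 13:T, 14:V, 15:V, 16:V, 18:T, 19:T, 20:T, 21:V, 22:V, 23:V, 24:T, 25:T, 26:T, 27:T edges: (13,6,cv); (13,6,cvk); (13,9,cv); (13,10,cv); (18,6,cv); (18,14,cv); (18,15,cv); (19,8,cv); (19,15,cv); (19,16,cv); (20,14,cv); (20,15,cv); (20,16,cv); (24,1,cv); (24,21,cv); (24,23,cv); (25,14,cv); (25,21,cv); (25,22,cv); (26,16,cv); (26,22,cv); (26,23,cv); (27,21,cv); (27,22,cv); (27,23,cv)
step 3: rule r1; match: 0->18, 1->6, 2->14, 3->15; deleted nodes 18; deleted edges (18,6,cv); (18,14,cv); (18,15,cv); added nodes 28, 29, 30, 31, 32, 33, 34; added edges (31,6,cv); (31,28,cv); (31,30,cv); (32,14,cv); (32,28,cv); (32,29,cv); (33,15,cv); (33,29,cv); (33,30,cv); (34,28,cv); (34,29,cv); (34,30,cv); result: nodes: 0:V, 1:V, 6:V, 8:V, 9:V, 10:V, 13:T, 14:V, 15:V, 16:V, 19:T, 20:T, 21:V, 22:V, 23:V, 24:T, 25:T, 26:T, 27:T, 28:V, 29:V, 30:V, 31:T, 32:T, 33:T, 34:T edges: (13,6,cv); (13,6,cvk); (13,9,cv); (13,10,cv); (19,8,cv); (19,15,cv); (19,16,cv); (20,14,cv); (20,15,cv); (20,16,cv); (24,1,cv); (24,21,cv); (24,23,cv); (25,14,cv); (25,21,cv); (25,22,cv); (26,16,cv); (26,22,cv); (26,23,cv); (27,21,cv); (27,22,cv); (27,23,cv); (31,6,cv); (31,28,cv); (31,30,cv); (32,14,cv); (32,28,cv); (32,29,cv); (33,15,cv); (33,29,cv); (33,30,cv); (34,28,cv); (34,29,cv); (34,30,cv)
final:
nodes: 0:V, 1:V, 6:V, 8:V, 9:V, 10:V, 13:T, 14:V, 15:V, 16:V, 19:T, 20:T, 21:V, 22:V, 23:V, 24:T, 25:T, 26:T, 27:T, 28:V, 29:V, 30:V, 31:T, 32:T, 33:T, 34:T
edges: (13,6,cv); (13,6,cvk); (13,9,cv); (13,10,cv); (19,8,cv); (19,15,cv); (19,16,cv); (20,14,cv); (20,15,cv); (20,16,cv); (24,1,cv); (24,21,cv); (24,23,cv); (25,14,cv); (25,21,cv); (25,22,cv); (26,16,cv); (26,22,cv); (26,23,cv); (27,21,cv); (27,22,cv); (27,23,cv); (31,6,cv); (31,28,cv); (31,30,cv); (32,14,cv); (32,28,cv); (32,29,cv); (33,15,cv); (33,29,cv); (33,30,cv); (34,28,cv); (34,29,cv); (34,30,cv)


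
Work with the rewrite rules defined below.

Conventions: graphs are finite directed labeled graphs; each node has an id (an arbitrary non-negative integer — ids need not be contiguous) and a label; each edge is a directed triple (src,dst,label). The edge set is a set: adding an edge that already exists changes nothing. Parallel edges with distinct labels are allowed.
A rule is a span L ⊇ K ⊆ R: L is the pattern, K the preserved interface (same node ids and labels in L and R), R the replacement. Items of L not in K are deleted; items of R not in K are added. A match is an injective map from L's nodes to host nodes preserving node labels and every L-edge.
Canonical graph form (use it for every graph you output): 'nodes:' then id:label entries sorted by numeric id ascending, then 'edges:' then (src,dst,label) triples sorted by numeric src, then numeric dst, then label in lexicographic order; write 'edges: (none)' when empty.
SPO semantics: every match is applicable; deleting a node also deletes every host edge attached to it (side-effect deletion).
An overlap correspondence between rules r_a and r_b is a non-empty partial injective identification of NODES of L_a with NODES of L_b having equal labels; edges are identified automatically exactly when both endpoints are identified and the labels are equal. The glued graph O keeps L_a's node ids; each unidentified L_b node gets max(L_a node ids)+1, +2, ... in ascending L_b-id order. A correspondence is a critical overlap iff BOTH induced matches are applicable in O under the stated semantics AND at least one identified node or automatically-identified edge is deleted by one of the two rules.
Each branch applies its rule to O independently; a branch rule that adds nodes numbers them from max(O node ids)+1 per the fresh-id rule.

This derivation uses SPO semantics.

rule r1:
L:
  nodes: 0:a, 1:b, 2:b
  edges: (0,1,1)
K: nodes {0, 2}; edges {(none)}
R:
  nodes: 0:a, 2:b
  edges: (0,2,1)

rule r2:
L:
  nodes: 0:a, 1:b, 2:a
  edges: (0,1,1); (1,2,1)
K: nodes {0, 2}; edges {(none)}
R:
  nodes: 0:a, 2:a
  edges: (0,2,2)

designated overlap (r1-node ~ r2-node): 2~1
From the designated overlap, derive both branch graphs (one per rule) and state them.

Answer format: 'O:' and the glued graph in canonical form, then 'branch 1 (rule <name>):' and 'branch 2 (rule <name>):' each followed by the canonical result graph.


O:
nodes: 0:a, 1:b, 2:b, 3:a, 4:a
edges: (0,1,1); (2,4,1); (3,2,1)
branch 1 (rule r1):
nodes: 0:a, 2:b, 3:a, 4:a
edges: (0,2,1); (2,4,1); (3,2,1)
branch 2 (rule r2):
nodes: 0:a, 1:b, 3:a, 4:a
edges: (0,1,1); (3,4,2)


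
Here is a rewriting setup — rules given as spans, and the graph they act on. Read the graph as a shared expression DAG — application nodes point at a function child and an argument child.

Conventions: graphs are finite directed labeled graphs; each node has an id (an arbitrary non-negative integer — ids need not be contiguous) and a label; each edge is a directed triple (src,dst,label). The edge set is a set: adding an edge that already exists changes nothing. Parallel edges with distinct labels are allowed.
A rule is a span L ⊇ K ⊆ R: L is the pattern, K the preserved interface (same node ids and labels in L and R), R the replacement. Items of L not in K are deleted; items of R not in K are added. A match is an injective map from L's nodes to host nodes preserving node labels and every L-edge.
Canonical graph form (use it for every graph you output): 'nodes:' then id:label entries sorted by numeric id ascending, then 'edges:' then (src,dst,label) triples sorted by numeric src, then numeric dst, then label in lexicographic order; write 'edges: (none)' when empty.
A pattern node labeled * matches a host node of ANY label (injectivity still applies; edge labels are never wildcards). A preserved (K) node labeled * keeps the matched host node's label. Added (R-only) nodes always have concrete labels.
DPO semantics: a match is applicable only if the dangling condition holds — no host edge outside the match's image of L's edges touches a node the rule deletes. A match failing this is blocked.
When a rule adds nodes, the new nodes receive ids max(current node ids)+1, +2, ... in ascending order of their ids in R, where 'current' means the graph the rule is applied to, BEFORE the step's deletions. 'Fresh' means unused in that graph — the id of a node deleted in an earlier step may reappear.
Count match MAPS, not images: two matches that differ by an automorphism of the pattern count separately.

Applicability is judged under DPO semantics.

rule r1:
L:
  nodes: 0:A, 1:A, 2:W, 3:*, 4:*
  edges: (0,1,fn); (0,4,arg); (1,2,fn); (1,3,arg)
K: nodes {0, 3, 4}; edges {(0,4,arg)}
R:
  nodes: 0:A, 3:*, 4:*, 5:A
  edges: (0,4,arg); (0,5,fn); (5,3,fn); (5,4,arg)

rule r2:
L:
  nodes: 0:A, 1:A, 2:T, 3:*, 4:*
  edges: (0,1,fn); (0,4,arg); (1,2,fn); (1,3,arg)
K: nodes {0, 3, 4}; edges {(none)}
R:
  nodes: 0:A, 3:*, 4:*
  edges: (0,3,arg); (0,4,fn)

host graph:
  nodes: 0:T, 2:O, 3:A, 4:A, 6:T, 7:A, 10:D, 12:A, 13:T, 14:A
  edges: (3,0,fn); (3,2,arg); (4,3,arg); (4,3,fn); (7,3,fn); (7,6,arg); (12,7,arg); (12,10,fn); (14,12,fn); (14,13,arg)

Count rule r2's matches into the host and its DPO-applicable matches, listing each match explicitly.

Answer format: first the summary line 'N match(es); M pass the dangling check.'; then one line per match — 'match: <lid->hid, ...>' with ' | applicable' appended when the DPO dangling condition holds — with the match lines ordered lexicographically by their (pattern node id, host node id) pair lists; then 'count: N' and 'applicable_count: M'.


1 match(es); 0 pass the dangling check.
match: 0->7, 1->3, 2->0, 3->2, 4->6
count: 1
applicable_count: 0


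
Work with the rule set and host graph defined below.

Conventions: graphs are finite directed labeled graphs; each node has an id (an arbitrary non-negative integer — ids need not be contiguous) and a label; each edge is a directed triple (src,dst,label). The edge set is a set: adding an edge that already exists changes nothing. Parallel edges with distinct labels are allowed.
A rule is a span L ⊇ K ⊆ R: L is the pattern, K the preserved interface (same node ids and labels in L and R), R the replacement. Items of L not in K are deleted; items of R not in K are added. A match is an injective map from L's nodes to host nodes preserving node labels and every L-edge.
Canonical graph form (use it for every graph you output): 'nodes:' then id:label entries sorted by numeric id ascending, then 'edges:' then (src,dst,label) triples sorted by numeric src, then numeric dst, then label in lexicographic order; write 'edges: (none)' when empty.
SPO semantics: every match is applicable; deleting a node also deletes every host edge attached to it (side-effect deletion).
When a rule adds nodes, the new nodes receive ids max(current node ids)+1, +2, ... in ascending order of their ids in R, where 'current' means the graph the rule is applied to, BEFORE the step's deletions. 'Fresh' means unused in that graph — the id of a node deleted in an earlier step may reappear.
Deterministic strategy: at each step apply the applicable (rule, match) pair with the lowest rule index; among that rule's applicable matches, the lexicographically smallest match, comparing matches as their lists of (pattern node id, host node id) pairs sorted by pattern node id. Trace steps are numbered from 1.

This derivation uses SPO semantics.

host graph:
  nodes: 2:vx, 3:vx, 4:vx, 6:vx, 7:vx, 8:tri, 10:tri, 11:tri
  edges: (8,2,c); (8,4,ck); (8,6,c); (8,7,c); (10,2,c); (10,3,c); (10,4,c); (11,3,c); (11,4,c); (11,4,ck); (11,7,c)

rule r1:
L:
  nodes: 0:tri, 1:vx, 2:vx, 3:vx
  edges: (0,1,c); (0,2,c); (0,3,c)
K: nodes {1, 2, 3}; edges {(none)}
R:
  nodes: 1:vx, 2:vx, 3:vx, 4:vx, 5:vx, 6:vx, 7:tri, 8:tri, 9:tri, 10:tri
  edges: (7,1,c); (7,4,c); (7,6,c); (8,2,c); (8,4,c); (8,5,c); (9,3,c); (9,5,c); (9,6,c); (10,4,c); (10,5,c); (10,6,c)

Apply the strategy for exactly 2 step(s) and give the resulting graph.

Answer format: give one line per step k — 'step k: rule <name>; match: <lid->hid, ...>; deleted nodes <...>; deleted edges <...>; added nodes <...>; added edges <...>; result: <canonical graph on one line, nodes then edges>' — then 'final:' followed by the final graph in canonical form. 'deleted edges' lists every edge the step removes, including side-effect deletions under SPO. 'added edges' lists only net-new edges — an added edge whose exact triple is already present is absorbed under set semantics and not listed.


step 1: rule r1; match: 0->8, 1->2, 2->6, 3->7; deleted nodes 8; deleted edges (8,2,c); (8,4,ck); (8,6,c); (8,7,c); added nodes 12, 13, 14, 15, 16, 17, 18; added edges (15,2,c); (15,12,c); (15,14,c); (16,6,c); (16,12,c); (16,13,c); (17,7,c); (17,13,c); (17,14,c); (18,12,c); (18,13,c); (18,14,c); result: nodes: 2:vx, 3:vx, 4:vx, 6:vx, 7:vx, 10:tri, 11:tri, 12:vx, 13:vx, 14:vx, 15:tri, 16:tri, 17:tri, 18:tri edges: (10,2,c); (10,3,c); (10,4,c); (11,3,c); (11,4,c); (11,4,ck); (11,7,c); (15,2,c); (15,12,c); (15,14,c); (16,6,c); (16,12,c); (16,13,c); (17,7,c); (17,13,c); (17,14,c); (18,12,c); (18,13,c); (18,14,c)
step 2: rule r1; match: 0->10, 1->2, 2->3, 3->4; deleted nodes 10; deleted edges (10,2,c); (10,3,c); (10,4,c); added nodes 19, 20, 21, 22, 23, 24, 25; added edges (22,2,c); (22,19,c); (22,21,c); (23,3,c); (23,19,c); (23,20,c); (24,4,c); (24,20,c); (24,21,c); (25,19,c); (25,20,c); (25,21,c); result: nodes: 2:vx, 3:vx, 4:vx, 6:vx, 7:vx, 11:tri, 12:vx, 13:vx, 14:vx, 15:tri, 16:tri, 17:tri, 18:tri, 19:vx, 20:vx, 21:vx, 22:tri, 23:tri, 24:tri, 25:tri edges: (11,3,c); (11,4,c); (11,4,ck); (11,7,c); (15,2,c); (15,12,c); (15,14,c); (16,6,c); (16,12,c); (16,13,c); (17,7,c); (17,13,c); (17,14,c); (18,12,c); (18,13,c); (18,14,c); (22,2,c); (22,19,c); (22,21,c); (23,3,c); (23,19,c); (23,20,c); (24,4,c); (24,20,c); (24,21,c); (25,19,c); (25,20,c); (25,21,c)
final:
nodes: 2:vx, 3:vx, 4:vx, 6:vx, 7:vx, 11:tri, 12:vx, 13:vx, 14:vx, 15:tri, 16:tri, 17:tri, 18:tri, 19:vx, 20:vx, 21:vx, 22:tri, 23:tri, 24:tri, 25:tri
edges: (11,3,c); (11,4,c); (11,4,ck); (11,7,c); (15,2,c); (15,12,c); (15,14,c); (16,6,c); (16,12,c); (16,13,c); (17,7,c); (17,13,c); (17,14,c); (18,12,c); (18,13,c); (18,14,c); (22,2,c); (22,19,c); (22,21,c); (23,3,c); (23,19,c); (23,20,c); (24,4,c); (24,20,c); (24,21,c); (25,19,c); (25,20,c); (25,21,c)


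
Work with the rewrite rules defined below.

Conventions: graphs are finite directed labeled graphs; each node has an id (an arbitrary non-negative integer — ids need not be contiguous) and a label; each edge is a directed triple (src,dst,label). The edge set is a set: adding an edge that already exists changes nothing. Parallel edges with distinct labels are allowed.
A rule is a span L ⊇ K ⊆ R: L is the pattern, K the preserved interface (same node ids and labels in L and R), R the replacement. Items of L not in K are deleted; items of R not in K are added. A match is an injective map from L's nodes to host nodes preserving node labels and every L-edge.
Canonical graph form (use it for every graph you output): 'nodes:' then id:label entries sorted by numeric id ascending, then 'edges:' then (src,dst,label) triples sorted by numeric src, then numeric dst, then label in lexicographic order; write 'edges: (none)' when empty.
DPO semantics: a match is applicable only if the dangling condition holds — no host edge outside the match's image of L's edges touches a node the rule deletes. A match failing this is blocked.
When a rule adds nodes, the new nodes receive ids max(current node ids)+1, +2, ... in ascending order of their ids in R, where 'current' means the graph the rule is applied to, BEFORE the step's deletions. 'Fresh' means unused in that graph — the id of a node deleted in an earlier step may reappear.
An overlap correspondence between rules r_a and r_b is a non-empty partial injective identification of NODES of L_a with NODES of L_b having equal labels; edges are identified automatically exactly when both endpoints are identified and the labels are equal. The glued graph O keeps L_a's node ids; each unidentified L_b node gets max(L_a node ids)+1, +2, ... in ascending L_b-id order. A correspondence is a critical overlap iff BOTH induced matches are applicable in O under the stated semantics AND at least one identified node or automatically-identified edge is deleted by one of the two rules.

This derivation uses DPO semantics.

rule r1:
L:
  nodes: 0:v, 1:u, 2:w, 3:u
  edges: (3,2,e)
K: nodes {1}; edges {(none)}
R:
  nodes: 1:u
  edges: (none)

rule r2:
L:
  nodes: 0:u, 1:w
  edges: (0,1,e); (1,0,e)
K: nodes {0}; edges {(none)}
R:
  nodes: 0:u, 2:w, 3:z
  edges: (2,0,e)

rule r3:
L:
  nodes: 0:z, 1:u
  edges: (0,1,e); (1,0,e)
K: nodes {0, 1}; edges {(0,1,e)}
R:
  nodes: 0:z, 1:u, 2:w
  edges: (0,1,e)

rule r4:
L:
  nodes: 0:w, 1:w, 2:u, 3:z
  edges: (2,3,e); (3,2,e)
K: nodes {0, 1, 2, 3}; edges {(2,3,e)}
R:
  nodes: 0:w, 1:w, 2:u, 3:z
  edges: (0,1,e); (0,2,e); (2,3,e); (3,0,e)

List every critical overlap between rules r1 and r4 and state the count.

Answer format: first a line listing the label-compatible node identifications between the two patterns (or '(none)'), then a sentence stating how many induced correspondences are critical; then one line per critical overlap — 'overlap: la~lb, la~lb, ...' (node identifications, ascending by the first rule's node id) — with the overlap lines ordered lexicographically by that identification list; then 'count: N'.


label-compatible node identifications between L(r1) and L(r4): 1~2, 2~0, 2~1, 3~2
4 of the induced correspondences are critical overlaps of r1 and r4.
overlap: 1~2, 2~0
overlap: 1~2, 2~1
overlap: 2~0
overlap: 2~1
count: 4


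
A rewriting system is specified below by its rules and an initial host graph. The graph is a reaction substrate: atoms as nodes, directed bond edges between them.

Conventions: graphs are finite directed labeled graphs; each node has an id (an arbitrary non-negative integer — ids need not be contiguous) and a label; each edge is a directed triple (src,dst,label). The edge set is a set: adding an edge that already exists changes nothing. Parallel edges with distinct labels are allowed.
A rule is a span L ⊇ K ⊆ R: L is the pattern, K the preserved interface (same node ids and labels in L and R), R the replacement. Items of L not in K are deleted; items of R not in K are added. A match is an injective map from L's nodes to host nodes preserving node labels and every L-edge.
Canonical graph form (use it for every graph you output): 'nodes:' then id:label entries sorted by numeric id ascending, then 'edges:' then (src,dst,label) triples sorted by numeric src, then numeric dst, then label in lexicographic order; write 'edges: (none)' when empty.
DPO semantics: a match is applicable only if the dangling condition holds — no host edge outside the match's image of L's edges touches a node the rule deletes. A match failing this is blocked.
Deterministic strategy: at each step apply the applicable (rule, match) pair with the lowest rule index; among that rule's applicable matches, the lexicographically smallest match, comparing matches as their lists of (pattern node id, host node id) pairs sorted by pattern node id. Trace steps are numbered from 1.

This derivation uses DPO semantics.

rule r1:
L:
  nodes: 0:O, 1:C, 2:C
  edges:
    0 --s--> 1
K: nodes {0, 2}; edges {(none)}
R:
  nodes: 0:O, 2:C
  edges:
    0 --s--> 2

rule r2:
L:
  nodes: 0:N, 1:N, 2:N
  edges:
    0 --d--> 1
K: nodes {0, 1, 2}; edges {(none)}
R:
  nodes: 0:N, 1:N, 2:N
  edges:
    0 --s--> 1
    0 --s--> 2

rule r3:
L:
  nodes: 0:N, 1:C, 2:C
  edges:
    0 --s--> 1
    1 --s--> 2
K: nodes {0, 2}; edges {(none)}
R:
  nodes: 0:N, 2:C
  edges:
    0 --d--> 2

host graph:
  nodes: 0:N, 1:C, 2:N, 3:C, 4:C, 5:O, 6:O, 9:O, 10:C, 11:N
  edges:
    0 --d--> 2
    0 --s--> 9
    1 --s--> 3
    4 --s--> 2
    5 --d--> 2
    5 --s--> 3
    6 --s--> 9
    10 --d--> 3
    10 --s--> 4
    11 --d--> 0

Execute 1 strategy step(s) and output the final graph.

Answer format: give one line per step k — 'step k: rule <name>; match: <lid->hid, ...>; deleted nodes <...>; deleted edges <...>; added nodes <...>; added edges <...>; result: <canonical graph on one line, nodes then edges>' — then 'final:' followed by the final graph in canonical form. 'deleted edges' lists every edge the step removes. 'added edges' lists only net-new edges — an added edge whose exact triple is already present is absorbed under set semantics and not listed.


step 1: rule r2; match: 0->0, 1->2, 2->11; deleted nodes (none); deleted edges (0,2,d); added nodes (none); added edges (0,2,s); (0,11,s); result: nodes: 0:N, 1:C, 2:N, 3:C, 4:C, 5:O, 6:O, 9:O, 10:C, 11:N edges: (0,2,s); (0,9,s); (0,11,s); (1,3,s); (4,2,s); (5,2,d); (5,3,s); (6,9,s); (10,3,d); (10,4,s); (11,0,d)
final:
nodes: 0:N, 1:C, 2:N, 3:C, 4:C, 5:O, 6:O, 9:O, 10:C, 11:N
edges: (0,2,s); (0,9,s); (0,11,s); (1,3,s); (4,2,s); (5,2,d); (5,3,s); (6,9,s); (10,3,d); (10,4,s); (11,0,d)
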